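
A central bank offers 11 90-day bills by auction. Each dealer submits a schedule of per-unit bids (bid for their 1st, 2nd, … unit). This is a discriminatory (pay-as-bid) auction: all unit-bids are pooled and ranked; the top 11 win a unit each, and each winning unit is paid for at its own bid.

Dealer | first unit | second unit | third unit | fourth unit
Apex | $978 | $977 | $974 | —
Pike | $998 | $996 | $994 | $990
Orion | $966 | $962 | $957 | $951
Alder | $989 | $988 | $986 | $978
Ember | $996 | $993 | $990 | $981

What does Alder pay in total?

All unit-bids, highest first — top 11: 998 (Pike-1), 996 (Pike-2), 996 (Ember-1), 994 (Pike-3), 993 (Ember-2), 990 (Pike-4), 990 (Ember-3), 989 (Alder-1), 988 (Alder-2), 986 (Alder-3), 981 (Ember-4)
Next rejected bid: $978 (not a price — pay-as-bid).
Alder's winning unit-bids: 989 + 988 + 986 = $2,963.

Alder pays $2,963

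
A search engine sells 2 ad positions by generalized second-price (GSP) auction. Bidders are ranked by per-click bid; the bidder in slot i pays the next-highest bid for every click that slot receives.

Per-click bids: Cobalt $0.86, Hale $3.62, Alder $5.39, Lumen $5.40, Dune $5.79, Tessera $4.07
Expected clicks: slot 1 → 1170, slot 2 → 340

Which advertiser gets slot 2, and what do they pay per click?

Per-click bids in order: $5.79 (Dune) > $5.40 (Lumen) > $5.39 (Alder) > …
Slot 2 goes to the second-ranked bidder, Lumen, who pays the next bid down: $5.39/click.

Lumen; $5.39 per click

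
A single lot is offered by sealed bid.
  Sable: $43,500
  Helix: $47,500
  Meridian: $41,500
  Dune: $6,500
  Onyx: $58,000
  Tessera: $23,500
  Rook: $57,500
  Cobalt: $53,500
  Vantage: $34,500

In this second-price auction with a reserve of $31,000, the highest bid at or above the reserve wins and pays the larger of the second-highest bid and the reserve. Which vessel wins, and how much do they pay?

Bids in order: 58,000 (Onyx) > 57,500 (Rook) > 53,500 (Cobalt) > 47,500 (Helix) > 43,500 (Sable) > 41,500 (Meridian) > …
Onyx has the top bid at or above the reserve ($58,000).
max(second-highest $57,500, reserve $31,000) = $57,500; the reserve does not bind.

Onyx pays $57,500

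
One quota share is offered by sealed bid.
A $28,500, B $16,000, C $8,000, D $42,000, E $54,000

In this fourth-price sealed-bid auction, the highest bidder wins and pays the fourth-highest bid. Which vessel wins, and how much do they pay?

Sorting bids: 54,000 (E) > 42,000 (D) > 28,500 (A) > 16,000 (B) > 8,000 (C)
E wins; payment is bid #4 in the ranking = $16,000.

E pays $16,000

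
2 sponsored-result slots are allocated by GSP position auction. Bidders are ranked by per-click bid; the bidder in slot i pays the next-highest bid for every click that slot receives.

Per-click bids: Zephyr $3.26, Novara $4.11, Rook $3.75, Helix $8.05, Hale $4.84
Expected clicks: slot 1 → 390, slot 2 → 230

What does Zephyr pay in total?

Zephyr pays $0.00

Ranked by bid: $8.05 (Helix) > $4.84 (Hale) > $4.11 (Novara) > …
Zephyr ranks below slot 2 → no slot, pays nothing.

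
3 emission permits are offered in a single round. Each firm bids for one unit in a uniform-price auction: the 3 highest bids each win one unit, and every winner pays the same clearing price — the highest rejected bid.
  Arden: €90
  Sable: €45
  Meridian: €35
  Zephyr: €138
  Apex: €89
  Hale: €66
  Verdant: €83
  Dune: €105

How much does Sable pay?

Sable pays €0

Sorting: 138 (Zephyr), 105 (Dune), 90 (Arden), 89 (Apex), 83 (Verdant), …
Top 3: Zephyr, Dune, Arden.
Highest unsuccessful bid: €89 → clearing price.
Sable does not win → pays €0.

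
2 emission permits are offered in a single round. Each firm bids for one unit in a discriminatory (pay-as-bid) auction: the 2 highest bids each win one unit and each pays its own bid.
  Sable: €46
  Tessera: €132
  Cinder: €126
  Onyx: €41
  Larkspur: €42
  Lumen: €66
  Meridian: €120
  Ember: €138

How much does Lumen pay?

Sorting: 138 (Ember), 132 (Tessera), 126 (Cinder), 120 (Meridian), …
The 2 highest are Ember, Tessera.
Lumen does not win → €0.

Lumen pays €0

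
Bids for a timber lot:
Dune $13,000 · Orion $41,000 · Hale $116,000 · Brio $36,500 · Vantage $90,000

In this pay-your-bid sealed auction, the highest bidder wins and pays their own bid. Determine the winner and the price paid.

Hale pays $116,000

Rule: the highest bidder wins and pays their own bid.
Bids in order: 116,000 (Hale) > 90,000 (Vantage) > 41,000 (Orion) > 36,500 (Brio) > 13,000 (Dune)
Hale is highest → pays own bid, $116,000.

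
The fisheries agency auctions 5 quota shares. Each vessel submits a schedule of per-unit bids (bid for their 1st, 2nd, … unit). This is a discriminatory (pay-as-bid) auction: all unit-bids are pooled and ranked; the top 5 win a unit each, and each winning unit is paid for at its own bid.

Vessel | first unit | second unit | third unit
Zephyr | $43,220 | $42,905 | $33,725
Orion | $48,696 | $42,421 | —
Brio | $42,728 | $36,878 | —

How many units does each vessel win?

All unit-bids, highest first — top 5: 48,696 (Orion-1), 43,220 (Zephyr-1), 42,905 (Zephyr-2), 42,728 (Brio-1), 42,421 (Orion-2)
Next rejected bid: $36,878 (not a price — pay-as-bid).
Allocation: Brio 1, Orion 2, Zephyr 2.

Brio 1, Orion 2, Zephyr 2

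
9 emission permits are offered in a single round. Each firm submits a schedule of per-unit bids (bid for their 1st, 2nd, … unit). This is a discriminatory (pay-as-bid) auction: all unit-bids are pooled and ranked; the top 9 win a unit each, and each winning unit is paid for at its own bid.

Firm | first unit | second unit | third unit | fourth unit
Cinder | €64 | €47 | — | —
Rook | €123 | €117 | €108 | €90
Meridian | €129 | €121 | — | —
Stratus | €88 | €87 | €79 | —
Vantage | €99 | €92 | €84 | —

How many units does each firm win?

Meridian 2, Rook 4, Stratus 1, Vantage 2

Pooled unit-bids ranked (top 9): 129 (Meridian-1), 123 (Rook-1), 121 (Meridian-2), 117 (Rook-2), 108 (Rook-3), 99 (Vantage-1), 92 (Vantage-2), 90 (Rook-4), 88 (Stratus-1)
Next rejected bid: €87 (not a price — pay-as-bid).
Allocation: Meridian 2, Rook 4, Stratus 1, Vantage 2.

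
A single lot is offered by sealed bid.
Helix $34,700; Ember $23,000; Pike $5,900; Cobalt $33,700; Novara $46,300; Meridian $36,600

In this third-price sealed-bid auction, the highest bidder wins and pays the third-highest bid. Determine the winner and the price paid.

Sorting bids: 46,300 (Novara) > 36,600 (Meridian) > 34,700 (Helix) > 33,700 (Cobalt) > 23,000 (Ember) > 5,900 (Pike)
Novara wins; payment is bid #3 in the ranking = $34,700.

Novara pays $34,700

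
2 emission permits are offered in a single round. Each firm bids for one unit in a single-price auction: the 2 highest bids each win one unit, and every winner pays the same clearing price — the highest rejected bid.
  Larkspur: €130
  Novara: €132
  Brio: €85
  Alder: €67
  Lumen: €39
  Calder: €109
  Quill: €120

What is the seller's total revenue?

Ordering the bids: 132 (Novara), 130 (Larkspur), 120 (Quill), 109 (Calder), …
Winners (2 units): Novara, Larkspur.
First losing bid is Quill's €120, which sets the uniform price.
Total revenue = 2 × €120 = €240.

Total revenue: €240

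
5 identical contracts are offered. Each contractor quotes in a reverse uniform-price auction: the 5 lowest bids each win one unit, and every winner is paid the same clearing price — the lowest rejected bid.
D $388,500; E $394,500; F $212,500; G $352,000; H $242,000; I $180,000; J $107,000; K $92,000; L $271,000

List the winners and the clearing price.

Sorting: 92,000 (K), 107,000 (J), 180,000 (I), 212,500 (F), 242,000 (H), 271,000 (L), 352,000 (G), …
Winners (5 units): K, J, I, F, H.
First losing bid is L's $271,000, which sets the uniform price.

K, J, I, F, H; each is paid $271,000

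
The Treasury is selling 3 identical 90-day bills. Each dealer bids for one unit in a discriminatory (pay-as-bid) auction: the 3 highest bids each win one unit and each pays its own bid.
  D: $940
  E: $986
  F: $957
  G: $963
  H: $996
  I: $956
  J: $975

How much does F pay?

F pays $0

Sorting: 996 (H), 986 (E), 975 (J), 963 (G), 957 (F), …
Top 3: H, E, J.
F does not win → $0.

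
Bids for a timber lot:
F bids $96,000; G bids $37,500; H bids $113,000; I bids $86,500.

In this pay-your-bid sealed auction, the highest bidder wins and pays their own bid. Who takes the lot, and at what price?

Bids ranked: 113,000 (H) > 96,000 (F) > 86,500 (I) > 37,500 (G)
H has the highest bid and pays exactly that: $113,000.

H pays $113,000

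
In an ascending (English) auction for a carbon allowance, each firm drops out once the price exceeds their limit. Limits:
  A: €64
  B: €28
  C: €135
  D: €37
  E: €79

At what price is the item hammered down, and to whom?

Sorting limits: 135 (C) > 79 (E) > 64 (A) > 37 (D) > 28 (B)
Once the price passes €79, only C is left; the hammer falls at E's limit of €79.

C wins at €79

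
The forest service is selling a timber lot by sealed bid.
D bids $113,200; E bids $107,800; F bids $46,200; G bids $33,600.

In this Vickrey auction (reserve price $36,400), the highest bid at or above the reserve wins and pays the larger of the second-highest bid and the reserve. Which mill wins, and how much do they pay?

Bids in order: 113,200 (D) > 107,800 (E) > 46,200 (F) > 33,600 (G)
Highest eligible bid: D at $113,200.
max(second-highest $107,800, reserve $36,400) = $107,800; the reserve does not bind.

D pays $107,800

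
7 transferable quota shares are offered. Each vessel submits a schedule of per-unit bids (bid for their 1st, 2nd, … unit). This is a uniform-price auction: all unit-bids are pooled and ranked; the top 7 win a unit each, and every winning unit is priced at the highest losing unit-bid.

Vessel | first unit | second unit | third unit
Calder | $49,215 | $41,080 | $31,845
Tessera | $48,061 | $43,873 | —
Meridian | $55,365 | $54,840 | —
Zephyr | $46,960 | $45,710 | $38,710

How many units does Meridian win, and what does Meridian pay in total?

Meridian: 2 units, pays $82,160

Merging the schedules and taking the best 7: 55,365 (Meridian-1), 54,840 (Meridian-2), 49,215 (Calder-1), 48,061 (Tessera-1), 46,960 (Zephyr-1), 45,710 (Zephyr-2), 43,873 (Tessera-2)
First bid not allocated: $41,080.
Meridian wins 2 unit(s) at $41,080 each.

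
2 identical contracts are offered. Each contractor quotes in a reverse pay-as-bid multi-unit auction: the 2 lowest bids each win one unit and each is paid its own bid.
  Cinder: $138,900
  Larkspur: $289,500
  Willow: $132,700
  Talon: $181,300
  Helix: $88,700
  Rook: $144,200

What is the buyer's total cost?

Total cost: $221,400

Bids ranked low→high: 88,700 (Helix), 132,700 (Willow), 138,900 (Cinder), 144,200 (Rook), …
Lowest 2: Helix, Willow.
Total cost = 88,700 + 132,700 = $221,400.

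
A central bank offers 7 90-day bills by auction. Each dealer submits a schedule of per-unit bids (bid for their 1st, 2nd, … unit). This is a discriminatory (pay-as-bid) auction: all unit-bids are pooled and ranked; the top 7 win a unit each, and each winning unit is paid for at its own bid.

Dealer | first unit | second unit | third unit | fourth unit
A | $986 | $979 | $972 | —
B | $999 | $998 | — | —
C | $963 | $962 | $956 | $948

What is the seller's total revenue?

Pooled unit-bids ranked (top 7): 999 (B-1), 998 (B-2), 986 (A-1), 979 (A-2), 972 (A-3), 963 (C-1), 962 (C-2)
Next rejected bid: $956 (not a price — pay-as-bid).
Each winning unit pays its own bid.
Revenue = 999 + 998 + 986 + 979 + 972 + 963 + 962 = $6,859.

Total revenue: $6,859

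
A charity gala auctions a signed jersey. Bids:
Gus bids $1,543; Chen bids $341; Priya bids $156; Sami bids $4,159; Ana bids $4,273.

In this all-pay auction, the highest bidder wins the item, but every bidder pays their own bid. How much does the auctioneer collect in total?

Bids in order: 4,273 (Ana) > 4,159 (Sami) > 1,543 (Gus) > 341 (Chen) > 156 (Priya)
Ana wins with the top bid; all bids are sunk regardless.
Every bidder forfeits their bid regardless of winning.
Revenue = 1,543 + 341 + 156 + 4,159 + 4,273 = $10,472.

Total revenue: $10,472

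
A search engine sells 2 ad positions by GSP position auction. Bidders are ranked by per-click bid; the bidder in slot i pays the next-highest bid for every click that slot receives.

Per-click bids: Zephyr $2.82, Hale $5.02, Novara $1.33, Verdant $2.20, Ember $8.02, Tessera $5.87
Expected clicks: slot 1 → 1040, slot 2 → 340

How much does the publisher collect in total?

Ranked by bid: $8.02 (Ember) > $5.87 (Tessera) > $5.02 (Hale) > …
Slot 1: Ember pays $5.87 × 1040 = $6104.80
Slot 2: Tessera pays $5.02 × 340 = $1706.80
Total = $7811.60

Total revenue: $7811.60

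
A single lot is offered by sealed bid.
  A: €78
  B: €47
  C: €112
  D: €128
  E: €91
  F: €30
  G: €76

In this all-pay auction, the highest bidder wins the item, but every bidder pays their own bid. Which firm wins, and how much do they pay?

D pays €128

Bids ranked: 128 (D) > 112 (C) > 91 (E) > 78 (A) > 76 (G) > 47 (B) > …
D is highest and takes the item; every bidder forfeits their bid.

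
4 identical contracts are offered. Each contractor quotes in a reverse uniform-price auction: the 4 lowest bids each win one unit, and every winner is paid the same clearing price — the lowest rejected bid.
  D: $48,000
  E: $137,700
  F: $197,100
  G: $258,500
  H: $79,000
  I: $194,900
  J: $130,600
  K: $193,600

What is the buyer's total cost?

Ordering the bids: 48,000 (D), 79,000 (H), 130,600 (J), 137,700 (E), 193,600 (K), 194,900 (I), …
Lowest 4: D, H, J, E.
First losing bid is K's $193,600, which sets the uniform price.
Total cost = 4 × $193,600 = $774,400.

Total cost: $774,400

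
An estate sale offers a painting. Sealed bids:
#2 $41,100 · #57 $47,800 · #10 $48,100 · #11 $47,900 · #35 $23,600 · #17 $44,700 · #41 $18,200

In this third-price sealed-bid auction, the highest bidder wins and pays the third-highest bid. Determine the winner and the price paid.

Rule: the highest bidder wins and pays the third-highest bid.
Bids ranked: 48,100 (#10) > 47,900 (#11) > 47,800 (#57) > 44,700 (#17) > 41,100 (#2) > 23,600 (#35) > …
#10 wins; payment is bid #3 in the ranking = $47,800.

#10 pays $47,800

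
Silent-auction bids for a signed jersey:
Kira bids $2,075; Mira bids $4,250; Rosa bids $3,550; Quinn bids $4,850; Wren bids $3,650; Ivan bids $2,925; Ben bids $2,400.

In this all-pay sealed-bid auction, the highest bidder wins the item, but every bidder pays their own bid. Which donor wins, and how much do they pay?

Rule: the highest bidder wins the item, but every bidder pays their own bid.
Sorting bids: 4,850 (Quinn) > 4,250 (Mira) > 3,650 (Wren) > 3,550 (Rosa) > 2,925 (Ivan) > 2,400 (Ben) > …
Quinn wins with the top bid; all bids are sunk regardless.

Quinn pays $4,850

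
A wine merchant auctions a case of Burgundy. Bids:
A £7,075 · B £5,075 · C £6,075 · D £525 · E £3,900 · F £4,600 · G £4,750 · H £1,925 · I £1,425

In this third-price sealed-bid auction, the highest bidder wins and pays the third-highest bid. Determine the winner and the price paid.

Sorting bids: 7,075 (A) > 6,075 (C) > 5,075 (B) > 4,750 (G) > 4,600 (F) > 3,900 (E) > …
A wins; payment is bid #3 in the ranking = £5,075.

A pays £5,075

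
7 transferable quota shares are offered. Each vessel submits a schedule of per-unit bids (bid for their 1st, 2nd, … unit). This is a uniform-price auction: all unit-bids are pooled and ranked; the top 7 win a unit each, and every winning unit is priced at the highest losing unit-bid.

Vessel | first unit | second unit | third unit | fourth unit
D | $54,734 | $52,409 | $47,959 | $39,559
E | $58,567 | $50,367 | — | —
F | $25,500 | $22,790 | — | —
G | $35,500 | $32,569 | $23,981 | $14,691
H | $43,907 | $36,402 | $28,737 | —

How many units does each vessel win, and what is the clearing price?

D 4, E 2, H 1; clearing price $36,402

All unit-bids, highest first — top 7: 58,567 (E-1), 54,734 (D-1), 52,409 (D-2), 50,367 (E-2), 47,959 (D-3), 43,907 (H-1), 39,559 (D-4)
The (k+1)-th unit-bid is $36,402.
Allocation: D 4, E 2, H 1.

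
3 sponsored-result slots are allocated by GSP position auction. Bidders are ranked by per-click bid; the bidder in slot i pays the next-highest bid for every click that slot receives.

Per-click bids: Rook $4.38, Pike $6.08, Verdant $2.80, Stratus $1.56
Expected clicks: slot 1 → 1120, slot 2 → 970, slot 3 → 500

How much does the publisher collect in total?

Total revenue: $8401.60

Ranked by bid: $6.08 (Pike) > $4.38 (Rook) > $2.80 (Verdant) > $1.56 (Stratus)
Slot 1: Pike pays $4.38 × 1120 = $4905.60
Slot 2: Rook pays $2.80 × 970 = $2716.00
Slot 3: Verdant pays $1.56 × 500 = $780.00
Total = $8401.60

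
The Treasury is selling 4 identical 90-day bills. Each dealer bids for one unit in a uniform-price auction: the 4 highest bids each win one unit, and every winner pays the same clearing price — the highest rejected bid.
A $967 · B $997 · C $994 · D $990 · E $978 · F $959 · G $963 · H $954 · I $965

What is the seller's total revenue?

Total revenue: $3,868

Ordering the bids: 997 (B), 994 (C), 990 (D), 978 (E), 967 (A), 965 (I), …
Top 4: B, C, D, E.
First losing bid is A's $967, which sets the uniform price.
Total revenue = 4 × $967 = $3,868.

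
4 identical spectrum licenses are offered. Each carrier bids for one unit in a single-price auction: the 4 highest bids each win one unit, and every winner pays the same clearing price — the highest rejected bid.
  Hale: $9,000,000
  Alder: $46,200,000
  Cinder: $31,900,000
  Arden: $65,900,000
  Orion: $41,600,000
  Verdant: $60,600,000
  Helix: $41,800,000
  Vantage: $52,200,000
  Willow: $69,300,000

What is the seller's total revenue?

Total revenue: $184,800,000

Bids ranked high→low: 69,300,000 (Willow), 65,900,000 (Arden), 60,600,000 (Verdant), 52,200,000 (Vantage), 46,200,000 (Alder), 41,800,000 (Helix), …
Top 4: Willow, Arden, Verdant, Vantage.
First losing bid is Alder's $46,200,000, which sets the uniform price.
Total revenue = 4 × $46,200,000 = $184,800,000.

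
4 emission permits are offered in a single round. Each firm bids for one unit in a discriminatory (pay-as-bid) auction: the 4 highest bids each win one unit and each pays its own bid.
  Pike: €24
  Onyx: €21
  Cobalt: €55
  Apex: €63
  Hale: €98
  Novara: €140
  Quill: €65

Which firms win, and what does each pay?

Ordering the bids: 140 (Novara), 98 (Hale), 65 (Quill), 63 (Apex), 55 (Cobalt), 24 (Pike), …
Winners (4 units): Novara, Hale, Quill, Apex.
Each winner pays its own bid: Novara €140, Hale €98, Quill €65, Apex €63.

Novara €140, Hale €98, Quill €65, Apex €63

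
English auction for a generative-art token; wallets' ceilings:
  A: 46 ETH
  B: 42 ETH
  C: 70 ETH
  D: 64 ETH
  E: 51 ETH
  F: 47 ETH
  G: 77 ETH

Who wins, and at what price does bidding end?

G wins at 70 ETH

Rule: the price rises until one bidder remains; the winner pays the price at which the last rival dropped out.
Limits ranked: 77 (G) > 70 (C) > 64 (D) > 51 (E) > 47 (F) > 46 (A) > …
Once the price passes 70 ETH, only G is left; the hammer falls at C's limit of 70 ETH.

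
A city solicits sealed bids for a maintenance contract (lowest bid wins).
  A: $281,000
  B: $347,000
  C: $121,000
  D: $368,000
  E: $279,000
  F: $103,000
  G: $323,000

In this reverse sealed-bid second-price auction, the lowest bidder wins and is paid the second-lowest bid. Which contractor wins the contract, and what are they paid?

Bids ranked: 103,000 (F) < 121,000 (C) < 279,000 (E) < 281,000 (A) < 323,000 (G) < 347,000 (B) < …
Second-price: F is paid C's bid of $121,000.

F is paid $121,000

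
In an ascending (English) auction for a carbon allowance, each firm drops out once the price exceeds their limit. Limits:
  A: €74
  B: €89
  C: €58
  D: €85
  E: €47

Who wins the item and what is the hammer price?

B wins at €85

Limits in order: 89 (B) > 85 (D) > 74 (A) > 58 (C) > 47 (E)
Once the price passes €85, only B is left; the hammer falls at D's limit of €85.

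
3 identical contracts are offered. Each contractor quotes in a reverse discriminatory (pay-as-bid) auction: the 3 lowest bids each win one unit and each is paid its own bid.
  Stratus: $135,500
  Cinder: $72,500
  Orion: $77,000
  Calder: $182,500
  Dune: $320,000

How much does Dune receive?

Dune is paid $0

Ordering the bids: 72,500 (Cinder), 77,000 (Orion), 135,500 (Stratus), 182,500 (Calder), 320,000 (Dune)
Winners (3 units): Cinder, Orion, Stratus.
Dune does not win → $0.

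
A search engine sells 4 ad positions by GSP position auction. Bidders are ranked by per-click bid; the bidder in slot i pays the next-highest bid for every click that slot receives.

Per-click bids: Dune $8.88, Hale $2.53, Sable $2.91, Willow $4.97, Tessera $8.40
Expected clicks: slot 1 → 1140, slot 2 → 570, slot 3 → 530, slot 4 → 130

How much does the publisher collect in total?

Sorting advertisers: $8.88 (Dune) > $8.40 (Tessera) > $4.97 (Willow) > $2.91 (Sable) > $2.53 (Hale)
Slot 1: Dune pays $8.40 × 1140 = $9576.00
Slot 2: Tessera pays $4.97 × 570 = $2832.90
Slot 3: Willow pays $2.91 × 530 = $1542.30
Slot 4: Sable pays $2.53 × 130 = $328.90
Total = $14280.10

Total revenue: $14280.10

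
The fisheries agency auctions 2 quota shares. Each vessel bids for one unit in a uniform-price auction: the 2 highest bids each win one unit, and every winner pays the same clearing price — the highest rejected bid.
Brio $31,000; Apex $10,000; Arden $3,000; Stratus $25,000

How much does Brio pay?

Brio pays $10,000

Ordering the bids: 31,000 (Brio), 25,000 (Stratus), 10,000 (Apex), 3,000 (Arden)
Winners (2 units): Brio, Stratus.
Highest unsuccessful bid: $10,000 → clearing price.
Brio wins → pays $10,000.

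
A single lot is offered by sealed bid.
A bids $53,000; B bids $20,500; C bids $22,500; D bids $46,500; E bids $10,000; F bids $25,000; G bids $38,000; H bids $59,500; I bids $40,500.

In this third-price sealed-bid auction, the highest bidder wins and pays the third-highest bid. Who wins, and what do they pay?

H pays $46,500

Bids in order: 59,500 (H) > 53,000 (A) > 46,500 (D) > 40,500 (I) > 38,000 (G) > 25,000 (F) > …
H wins; payment is bid #3 in the ranking = $46,500.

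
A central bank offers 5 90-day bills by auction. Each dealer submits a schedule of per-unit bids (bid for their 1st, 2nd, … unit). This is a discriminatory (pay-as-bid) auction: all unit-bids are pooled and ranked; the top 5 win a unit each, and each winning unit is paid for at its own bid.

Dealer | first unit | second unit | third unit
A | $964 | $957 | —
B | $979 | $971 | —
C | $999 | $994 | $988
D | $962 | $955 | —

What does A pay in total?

Pooled unit-bids ranked (top 5): 999 (C-1), 994 (C-2), 988 (C-3), 979 (B-1), 971 (B-2)
Next rejected bid: $964 (not a price — pay-as-bid).
A wins no units.

A pays $0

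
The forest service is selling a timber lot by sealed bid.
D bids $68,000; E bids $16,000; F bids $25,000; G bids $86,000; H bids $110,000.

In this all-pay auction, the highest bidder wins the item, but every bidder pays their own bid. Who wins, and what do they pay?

H pays $110,000

Sorting bids: 110,000 (H) > 86,000 (G) > 68,000 (D) > 25,000 (F) > 16,000 (E)
H wins with the top bid; all bids are sunk regardless.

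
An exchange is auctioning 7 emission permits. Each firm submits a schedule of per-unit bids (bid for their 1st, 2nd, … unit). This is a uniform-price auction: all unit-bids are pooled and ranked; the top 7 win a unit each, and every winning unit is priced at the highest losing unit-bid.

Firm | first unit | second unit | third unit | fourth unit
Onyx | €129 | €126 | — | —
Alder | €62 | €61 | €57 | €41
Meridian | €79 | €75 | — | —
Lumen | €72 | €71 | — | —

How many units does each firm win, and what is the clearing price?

Pooled unit-bids ranked (top 7): 129 (Onyx-1), 126 (Onyx-2), 79 (Meridian-1), 75 (Meridian-2), 72 (Lumen-1), 71 (Lumen-2), 62 (Alder-1)
Highest rejected unit-bid = €61.
Allocation: Alder 1, Lumen 2, Meridian 2, Onyx 2.

Alder 1, Lumen 2, Meridian 2, Onyx 2; clearing price €61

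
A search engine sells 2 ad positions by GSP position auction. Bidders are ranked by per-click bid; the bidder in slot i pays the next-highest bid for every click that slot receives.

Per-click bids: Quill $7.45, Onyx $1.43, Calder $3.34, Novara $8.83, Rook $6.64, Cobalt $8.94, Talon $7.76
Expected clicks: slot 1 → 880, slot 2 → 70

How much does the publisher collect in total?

Per-click bids in order: $8.94 (Cobalt) > $8.83 (Novara) > $7.76 (Talon) > …
Slot 1: Cobalt pays $8.83 × 880 = $7770.40
Slot 2: Novara pays $7.76 × 70 = $543.20
Total = $8313.60

Total revenue: $8313.60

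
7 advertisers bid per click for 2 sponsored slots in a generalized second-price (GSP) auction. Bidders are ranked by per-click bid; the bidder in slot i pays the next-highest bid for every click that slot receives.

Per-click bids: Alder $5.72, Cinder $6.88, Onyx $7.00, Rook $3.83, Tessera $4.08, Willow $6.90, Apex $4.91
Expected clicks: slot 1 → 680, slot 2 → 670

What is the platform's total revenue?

Per-click bids in order: $7.00 (Onyx) > $6.90 (Willow) > $6.88 (Cinder) > …
Slot 1: Onyx pays $6.90 × 680 = $4692.00
Slot 2: Willow pays $6.88 × 670 = $4609.60
Total = $9301.60

Total revenue: $9301.60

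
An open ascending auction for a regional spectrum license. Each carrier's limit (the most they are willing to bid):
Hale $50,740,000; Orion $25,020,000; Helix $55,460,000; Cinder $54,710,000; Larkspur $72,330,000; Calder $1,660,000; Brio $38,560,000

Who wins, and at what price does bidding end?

Larkspur wins at $55,460,000

Limits in order: 72,330,000 (Larkspur) > 55,460,000 (Helix) > 54,710,000 (Cinder) > 50,740,000 (Hale) > 38,560,000 (Brio) > 25,020,000 (Orion) > …
Bidding ends when Helix exits at $55,460,000; Larkspur takes it.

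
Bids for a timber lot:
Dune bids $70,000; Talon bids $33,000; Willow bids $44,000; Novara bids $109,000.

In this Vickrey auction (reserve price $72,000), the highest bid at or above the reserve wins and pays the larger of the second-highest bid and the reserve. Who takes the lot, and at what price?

Novara pays $72,000

Bids ranked: 109,000 (Novara) > 70,000 (Dune) > 44,000 (Willow) > 33,000 (Talon)
Highest eligible bid: Novara at $109,000.
max(second-highest $70,000, reserve $72,000) = $72,000.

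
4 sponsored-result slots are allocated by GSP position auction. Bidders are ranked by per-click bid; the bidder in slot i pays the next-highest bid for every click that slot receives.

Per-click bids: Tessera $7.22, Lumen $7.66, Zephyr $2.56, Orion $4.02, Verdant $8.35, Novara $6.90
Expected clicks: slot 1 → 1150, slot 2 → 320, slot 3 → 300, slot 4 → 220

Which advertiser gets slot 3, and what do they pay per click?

Ranked by bid: $8.35 (Verdant) > $7.66 (Lumen) > $7.22 (Tessera) > $6.90 (Novara) > $4.02 (Orion) > …
Slot 3 goes to the third-ranked bidder, Tessera, who pays the next bid down: $6.90/click.

Tessera; $6.90 per click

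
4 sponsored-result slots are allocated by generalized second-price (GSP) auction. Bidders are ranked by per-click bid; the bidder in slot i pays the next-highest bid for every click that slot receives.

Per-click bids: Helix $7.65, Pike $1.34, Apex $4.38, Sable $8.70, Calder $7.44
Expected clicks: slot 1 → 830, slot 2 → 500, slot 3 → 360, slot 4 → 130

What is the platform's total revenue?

Per-click bids in order: $8.70 (Sable) > $7.65 (Helix) > $7.44 (Calder) > $4.38 (Apex) > $1.34 (Pike)
Slot 1: Sable pays $7.65 × 830 = $6349.50
Slot 2: Helix pays $7.44 × 500 = $3720.00
Slot 3: Calder pays $4.38 × 360 = $1576.80
Slot 4: Apex pays $1.34 × 130 = $174.20
Total = $11820.50

Total revenue: $11820.50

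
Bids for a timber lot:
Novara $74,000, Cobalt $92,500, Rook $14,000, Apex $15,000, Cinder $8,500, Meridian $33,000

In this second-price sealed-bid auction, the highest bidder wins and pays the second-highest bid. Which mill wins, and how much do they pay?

Cobalt pays $74,000

Rule: the highest bidder wins and pays the second-highest bid.
Sorting bids: 92,500 (Cobalt) > 74,000 (Novara) > 33,000 (Meridian) > 15,000 (Apex) > 14,000 (Rook) > 8,500 (Cinder)
Cobalt is highest; pays the second-highest bid, $74,000.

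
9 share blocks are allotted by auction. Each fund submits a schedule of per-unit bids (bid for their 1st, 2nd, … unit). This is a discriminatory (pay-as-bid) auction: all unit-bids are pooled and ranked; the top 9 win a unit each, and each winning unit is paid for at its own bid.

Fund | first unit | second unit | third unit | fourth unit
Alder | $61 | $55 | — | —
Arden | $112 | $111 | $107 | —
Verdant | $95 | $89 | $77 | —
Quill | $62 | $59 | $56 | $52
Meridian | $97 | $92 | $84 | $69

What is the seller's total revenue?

Total revenue: $864

All unit-bids, highest first — top 9: 112 (Arden-1), 111 (Arden-2), 107 (Arden-3), 97 (Meridian-1), 95 (Verdant-1), 92 (Meridian-2), 89 (Verdant-2), 84 (Meridian-3), 77 (Verdant-3)
Next rejected bid: $69 (not a price — pay-as-bid).
Each winning unit pays its own bid.
Revenue = 112 + 111 + 107 + 97 + 95 + 92 + 89 + 84 + 77 = $864.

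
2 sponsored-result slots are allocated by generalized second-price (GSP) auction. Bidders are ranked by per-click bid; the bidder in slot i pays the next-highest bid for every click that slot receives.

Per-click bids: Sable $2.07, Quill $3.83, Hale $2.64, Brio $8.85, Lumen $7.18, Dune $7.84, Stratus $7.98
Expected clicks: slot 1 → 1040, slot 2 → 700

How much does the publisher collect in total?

Total revenue: $13787.20

Sorting advertisers: $8.85 (Brio) > $7.98 (Stratus) > $7.84 (Dune) > …
Slot 1: Brio pays $7.98 × 1040 = $8299.20
Slot 2: Stratus pays $7.84 × 700 = $5488.00
Total = $13787.20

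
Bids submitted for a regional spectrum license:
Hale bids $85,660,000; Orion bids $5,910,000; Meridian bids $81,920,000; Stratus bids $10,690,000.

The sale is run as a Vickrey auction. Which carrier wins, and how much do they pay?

Hale pays $81,920,000

Rule: the highest bidder wins and pays the second-highest bid.
Bids in order: 85,660,000 (Hale) > 81,920,000 (Meridian) > 10,690,000 (Stratus) > 5,910,000 (Orion)
Hale is highest; pays the second-highest bid, $81,920,000.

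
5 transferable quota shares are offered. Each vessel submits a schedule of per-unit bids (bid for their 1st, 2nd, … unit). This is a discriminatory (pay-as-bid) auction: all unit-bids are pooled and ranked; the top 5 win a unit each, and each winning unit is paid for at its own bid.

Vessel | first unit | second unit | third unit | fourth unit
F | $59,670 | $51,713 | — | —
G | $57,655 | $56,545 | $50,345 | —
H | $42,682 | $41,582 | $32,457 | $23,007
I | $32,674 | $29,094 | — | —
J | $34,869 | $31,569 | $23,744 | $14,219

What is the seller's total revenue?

Merging the schedules and taking the best 5: 59,670 (F-1), 57,655 (G-1), 56,545 (G-2), 51,713 (F-2), 50,345 (G-3)
Next rejected bid: $42,682 (not a price — pay-as-bid).
Each winning unit pays its own bid.
Revenue = 59,670 + 57,655 + 56,545 + 51,713 + 50,345 = $275,928.

Total revenue: $275,928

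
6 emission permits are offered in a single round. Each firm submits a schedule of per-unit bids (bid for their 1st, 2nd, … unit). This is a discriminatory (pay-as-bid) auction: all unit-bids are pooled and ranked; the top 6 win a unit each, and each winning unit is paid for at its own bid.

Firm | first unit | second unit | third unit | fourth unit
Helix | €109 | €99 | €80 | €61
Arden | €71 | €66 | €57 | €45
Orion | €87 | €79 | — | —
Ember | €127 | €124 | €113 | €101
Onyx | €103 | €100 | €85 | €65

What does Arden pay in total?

Merging the schedules and taking the best 6: 127 (Ember-1), 124 (Ember-2), 113 (Ember-3), 109 (Helix-1), 103 (Onyx-1), 101 (Ember-4)
Next rejected bid: €100 (not a price — pay-as-bid).
Arden wins no units.

Arden pays €0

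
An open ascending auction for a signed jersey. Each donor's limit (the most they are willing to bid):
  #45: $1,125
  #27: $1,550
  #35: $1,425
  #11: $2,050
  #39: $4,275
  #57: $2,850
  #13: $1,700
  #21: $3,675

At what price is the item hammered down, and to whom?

#39 wins at $3,675

Rule: the price rises until one bidder remains; the winner pays the price at which the last rival dropped out.
Limits in order: 4,275 (#39) > 3,675 (#21) > 2,850 (#57) > 2,050 (#11) > 1,700 (#13) > 1,550 (#27) > …
#21 is the last rival to drop out, at $3,675; #39 remains and wins at that price.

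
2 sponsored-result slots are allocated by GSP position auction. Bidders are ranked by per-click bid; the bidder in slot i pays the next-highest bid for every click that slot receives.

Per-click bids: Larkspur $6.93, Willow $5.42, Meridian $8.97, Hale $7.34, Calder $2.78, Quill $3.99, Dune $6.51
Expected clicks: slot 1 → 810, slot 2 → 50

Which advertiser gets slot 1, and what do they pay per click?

Meridian; $7.34 per click

Ranked by bid: $8.97 (Meridian) > $7.34 (Hale) > $6.93 (Larkspur) > …
Slot 1 goes to the first-ranked bidder, Meridian, who pays the next bid down: $7.34/click.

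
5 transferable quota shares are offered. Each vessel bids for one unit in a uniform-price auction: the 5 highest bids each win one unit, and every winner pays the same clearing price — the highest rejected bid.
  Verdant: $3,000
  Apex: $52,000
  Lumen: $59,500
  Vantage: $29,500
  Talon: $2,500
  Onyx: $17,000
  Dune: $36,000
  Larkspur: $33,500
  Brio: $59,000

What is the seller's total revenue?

Ordering the bids: 59,500 (Lumen), 59,000 (Brio), 52,000 (Apex), 36,000 (Dune), 33,500 (Larkspur), 29,500 (Vantage), 17,000 (Onyx), …
The 5 highest are Lumen, Brio, Apex, Dune, Larkspur.
Clearing price = highest rejected bid = $29,500.
Total revenue = 5 × $29,500 = $147,500.

Total revenue: $147,500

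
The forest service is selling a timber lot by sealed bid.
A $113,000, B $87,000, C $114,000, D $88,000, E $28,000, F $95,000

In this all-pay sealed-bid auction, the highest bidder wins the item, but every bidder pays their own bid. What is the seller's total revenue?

Bids in order: 114,000 (C) > 113,000 (A) > 95,000 (F) > 88,000 (D) > 87,000 (B) > 28,000 (E)
Every bidder forfeits their bid regardless of winning.
Revenue = 113,000 + 87,000 + 114,000 + 88,000 + 28,000 + 95,000 = $525,000.

Total revenue: $525,000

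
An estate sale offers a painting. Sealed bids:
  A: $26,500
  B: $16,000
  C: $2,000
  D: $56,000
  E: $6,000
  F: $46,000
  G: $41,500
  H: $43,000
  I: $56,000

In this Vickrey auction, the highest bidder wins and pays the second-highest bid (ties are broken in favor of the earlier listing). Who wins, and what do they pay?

D pays $56,000

Bids in order: 56,000 (D) > 56,000 (I) > 46,000 (F) > 43,000 (H) > 41,500 (G) > 26,500 (A) > …
D and I tie at $56,000; tie-break gives it to D.
D is highest; pays the second-highest bid, $56,000.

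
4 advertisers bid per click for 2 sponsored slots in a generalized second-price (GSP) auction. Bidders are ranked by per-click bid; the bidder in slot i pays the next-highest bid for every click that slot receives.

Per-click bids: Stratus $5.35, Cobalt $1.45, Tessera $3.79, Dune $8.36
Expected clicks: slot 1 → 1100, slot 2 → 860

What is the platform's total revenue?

Total revenue: $9144.40

Per-click bids in order: $8.36 (Dune) > $5.35 (Stratus) > $3.79 (Tessera) > …
Slot 1: Dune pays $5.35 × 1100 = $5885.00
Slot 2: Stratus pays $3.79 × 860 = $3259.40
Total = $9144.40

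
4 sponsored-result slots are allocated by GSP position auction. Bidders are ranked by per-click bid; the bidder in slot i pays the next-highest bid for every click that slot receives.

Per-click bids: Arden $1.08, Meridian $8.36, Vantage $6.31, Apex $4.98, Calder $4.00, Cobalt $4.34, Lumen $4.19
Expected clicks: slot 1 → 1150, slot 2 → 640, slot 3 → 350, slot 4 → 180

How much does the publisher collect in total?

Ranked by bid: $8.36 (Meridian) > $6.31 (Vantage) > $4.98 (Apex) > $4.34 (Cobalt) > $4.19 (Lumen) > …
Slot 1: Meridian pays $6.31 × 1150 = $7256.50
Slot 2: Vantage pays $4.98 × 640 = $3187.20
Slot 3: Apex pays $4.34 × 350 = $1519.00
Slot 4: Cobalt pays $4.19 × 180 = $754.20
Total = $12716.90

Total revenue: $12716.90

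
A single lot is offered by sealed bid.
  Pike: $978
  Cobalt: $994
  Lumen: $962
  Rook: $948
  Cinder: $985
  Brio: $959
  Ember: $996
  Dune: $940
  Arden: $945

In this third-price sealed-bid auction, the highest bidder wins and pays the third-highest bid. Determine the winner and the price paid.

Ember pays $985

Third-price sealed-bid auction: the highest bidder wins and pays the third-highest bid.
Bids in order: 996 (Ember) > 994 (Cobalt) > 985 (Cinder) > 978 (Pike) > 962 (Lumen) > 959 (Brio) > …
Ember is highest; pays the third-highest bid, $985.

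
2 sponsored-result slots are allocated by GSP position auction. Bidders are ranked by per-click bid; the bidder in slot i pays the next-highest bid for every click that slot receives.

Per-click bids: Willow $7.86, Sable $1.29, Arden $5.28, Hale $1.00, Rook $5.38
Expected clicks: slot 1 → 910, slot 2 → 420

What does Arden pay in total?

Ranked by bid: $7.86 (Willow) > $5.38 (Rook) > $5.28 (Arden) > …
Arden ranks below slot 2 → no slot, pays nothing.

Arden pays $0.00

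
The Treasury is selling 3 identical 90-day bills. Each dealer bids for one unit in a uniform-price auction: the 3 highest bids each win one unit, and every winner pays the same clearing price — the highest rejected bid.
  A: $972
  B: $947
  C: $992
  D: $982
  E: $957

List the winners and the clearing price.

Ordering the bids: 992 (C), 982 (D), 972 (A), 957 (E), 947 (B)
Top 3: C, D, A.
First losing bid is E's $957, which sets the uniform price.

C, D, A; each pays $957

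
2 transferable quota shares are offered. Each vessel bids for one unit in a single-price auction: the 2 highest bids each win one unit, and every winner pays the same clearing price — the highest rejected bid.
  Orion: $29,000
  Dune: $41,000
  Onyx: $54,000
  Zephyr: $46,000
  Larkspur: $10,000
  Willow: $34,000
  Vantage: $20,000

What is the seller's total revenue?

Ordering the bids: 54,000 (Onyx), 46,000 (Zephyr), 41,000 (Dune), 34,000 (Willow), …
Top 2: Onyx, Zephyr.
Highest unsuccessful bid: $41,000 → clearing price.
Total revenue = 2 × $41,000 = $82,000.

Total revenue: $82,000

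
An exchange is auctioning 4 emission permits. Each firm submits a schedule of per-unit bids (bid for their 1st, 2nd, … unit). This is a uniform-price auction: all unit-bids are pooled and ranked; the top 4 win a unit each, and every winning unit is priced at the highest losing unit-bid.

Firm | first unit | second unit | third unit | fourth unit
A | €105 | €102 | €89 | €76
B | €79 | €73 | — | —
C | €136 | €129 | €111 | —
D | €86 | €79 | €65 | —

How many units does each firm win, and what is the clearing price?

A 1, C 3; clearing price €102

Pooled unit-bids ranked (top 4): 136 (C-1), 129 (C-2), 111 (C-3), 105 (A-1)
The (k+1)-th unit-bid is €102.
Allocation: A 1, C 3.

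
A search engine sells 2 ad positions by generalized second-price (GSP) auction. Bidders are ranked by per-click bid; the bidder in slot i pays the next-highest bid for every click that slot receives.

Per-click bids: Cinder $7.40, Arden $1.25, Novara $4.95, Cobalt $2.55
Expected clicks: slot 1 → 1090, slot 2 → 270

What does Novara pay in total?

Sorting advertisers: $7.40 (Cinder) > $4.95 (Novara) > $2.55 (Cobalt) > …
Novara holds slot 2 → pays next bid $2.55 × 270 clicks = $688.50.

Novara pays $688.50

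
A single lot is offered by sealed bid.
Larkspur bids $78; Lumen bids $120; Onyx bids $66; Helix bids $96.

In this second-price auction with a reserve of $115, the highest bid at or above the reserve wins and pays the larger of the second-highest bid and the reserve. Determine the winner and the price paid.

Lumen pays $115

Sorting bids: 120 (Lumen) > 96 (Helix) > 78 (Larkspur) > 66 (Onyx)
Highest eligible bid: Lumen at $120.
max(second-highest $96, reserve $115) = $115.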